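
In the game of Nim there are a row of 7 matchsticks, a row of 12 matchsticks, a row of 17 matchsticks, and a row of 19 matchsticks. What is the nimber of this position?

Bitwise XOR of the heap sizes:
  00111  (7)
  01100  (12)
  10001  (17)
  10011  (19)
  -----
  01001  (9)

9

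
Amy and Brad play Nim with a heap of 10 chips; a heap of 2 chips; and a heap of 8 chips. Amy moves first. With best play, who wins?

Brad wins

Bitwise XOR of the heap sizes:
  1010  (10)
  0010  (2)
  1000  (8)
  ----
  0000  (0)
The nim-sum is 0, so this is a P-position: the player to move is in a losing position under optimal play; Amy is about to move from it and so loses — Brad wins.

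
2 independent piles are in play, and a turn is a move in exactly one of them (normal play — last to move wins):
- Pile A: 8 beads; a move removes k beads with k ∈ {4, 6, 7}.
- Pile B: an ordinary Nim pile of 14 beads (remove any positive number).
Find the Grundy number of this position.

12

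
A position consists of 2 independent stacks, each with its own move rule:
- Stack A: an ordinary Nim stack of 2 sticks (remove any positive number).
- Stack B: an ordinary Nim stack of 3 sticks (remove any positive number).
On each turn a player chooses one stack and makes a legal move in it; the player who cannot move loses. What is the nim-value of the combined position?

Stack A is a plain Nim stack of size 2, so its Grundy value is 2.
Stack B is a plain Nim stack of size 3, so its Grundy value is 3.
By the Sprague-Grundy theorem, the Grundy value of a sum of independent games is the XOR of the component values.
Combined value = 2 XOR 3 = 1.

1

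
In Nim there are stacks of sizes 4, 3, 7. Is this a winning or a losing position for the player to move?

Bitwise XOR of the heap sizes:
  100  (4)
  011  (3)
  111  (7)
  ---
  000  (0)
The nim-sum is 0, so this is a P-position: the player to move is in a losing position under optimal play.

Losing position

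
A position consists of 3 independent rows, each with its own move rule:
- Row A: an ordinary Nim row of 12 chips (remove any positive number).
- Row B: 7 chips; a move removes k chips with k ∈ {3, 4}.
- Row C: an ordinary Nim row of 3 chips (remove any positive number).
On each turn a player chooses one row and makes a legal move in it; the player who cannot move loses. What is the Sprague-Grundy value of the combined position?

15

Row A is a plain Nim row of size 12, so its Grundy value is 12.
For row B, compute g(0), g(1), … with moves {3, 4}:
g(0) = mex{} = 0
g(1) = mex{} = 0
g(2) = mex{} = 0
g(3) = mex{0} = 1
g(4) = mex{0} = 1
g(5) = mex{0} = 1
g(6) = mex{0,1} = 2
g(7) = mex{1} = 0
So g(7) = 0.
Row C is a plain Nim row of size 3, so its Grundy value is 3.
The value of a disjunctive sum is the nim-sum of the parts.
Combined value = 12 XOR 0 XOR 3 = 15.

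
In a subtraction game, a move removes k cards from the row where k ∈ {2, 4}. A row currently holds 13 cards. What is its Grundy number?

0

Build the Grundy sequence with g(k) = mex{g(k−s) : s ∈ {2, 4}, s ≤ k}:
k:     0  1  2  3  4  5  6  7  8  9 10 11 12 13
g(k):  0  0  1  1  2  2  0  0  1  1  2  2  0  0
So g(13) = 0.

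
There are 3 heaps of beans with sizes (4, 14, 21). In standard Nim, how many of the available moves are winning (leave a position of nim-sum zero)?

1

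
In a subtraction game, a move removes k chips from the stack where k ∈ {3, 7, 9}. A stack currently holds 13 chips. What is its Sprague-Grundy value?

Grundy values for subtraction set {3, 7, 9}:
g(0) = mex{} = 0
g(1) = mex{} = 0
g(2) = mex{} = 0
g(3) = mex{0} = 1
g(4) = mex{0} = 1
g(5) = mex{0} = 1
g(6) = mex{1} = 0
g(7) = mex{0,1} = 2
g(8) = mex{0,1} = 2
g(9) = mex{0} = 1
g(10) = mex{0,1,2} = 3
g(11) = mex{0,1,2} = 3
g(12) = mex{1} = 0
g(13) = mex{0,1,3} = 2
So g(13) = 2.

2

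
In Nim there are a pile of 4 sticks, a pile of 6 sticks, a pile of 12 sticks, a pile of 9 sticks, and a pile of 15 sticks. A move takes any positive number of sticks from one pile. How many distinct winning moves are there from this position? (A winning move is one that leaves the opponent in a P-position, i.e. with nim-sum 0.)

Compute the nim-sum pairwise:
4 XOR 6 = 2
2 XOR 12 = 14
14 XOR 9 = 7
7 XOR 15 = 8
The overall nim-sum is X = 8. A pile of size p has a winning move iff p XOR X < p (reduce it to p XOR X).
  4: 4 XOR 8 = 12 ≥ 4 — no move.
  6: 6 XOR 8 = 14 ≥ 6 — no move.
  12: 12 XOR 8 = 4 < 12 — winning move (to 4).
  9: 9 XOR 8 = 1 < 9 — winning move (to 1).
  15: 15 XOR 8 = 7 < 15 — winning move (to 7).
That gives 3 winning moves.

3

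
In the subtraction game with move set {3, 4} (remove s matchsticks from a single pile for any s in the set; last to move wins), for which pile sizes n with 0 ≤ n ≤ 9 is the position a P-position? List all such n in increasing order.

Compute g(0), g(1), … for moves {3, 4}:
k:     0  1  2  3  4  5  6  7  8  9
g(k):  0  0  0  1  1  1  2  0  0  0
The P-positions (g = 0) in 0..9 are 0, 1, 2, 7, 8, 9.

0, 1, 2, 7, 8, 9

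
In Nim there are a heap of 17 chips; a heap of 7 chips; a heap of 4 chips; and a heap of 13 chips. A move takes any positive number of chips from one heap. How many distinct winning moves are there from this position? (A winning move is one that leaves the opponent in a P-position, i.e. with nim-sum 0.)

1

Compute the nim-sum pairwise:
17 XOR 7 = 22
22 XOR 4 = 18
18 XOR 13 = 31
The overall nim-sum is X = 31. A heap of size p has a winning move iff p XOR X < p (reduce it to p XOR X).
  17: 17 XOR 31 = 14 < 17 — winning move (to 14).
  7: 7 XOR 31 = 24 ≥ 7 — no move.
  4: 4 XOR 31 = 27 ≥ 4 — no move.
  13: 13 XOR 31 = 18 ≥ 13 — no move.
That gives 1 winning move.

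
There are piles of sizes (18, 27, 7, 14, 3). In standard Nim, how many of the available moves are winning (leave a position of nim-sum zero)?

Compute the nim-sum pairwise:
18 ⊕ 27 = 9
9 ⊕ 7 = 14
14 ⊕ 14 = 0
0 ⊕ 3 = 3
The overall nim-sum is X = 3. A pile of size p has a winning move iff p XOR X < p (reduce it to p XOR X).
  18: 18 XOR 3 = 17 < 18 — winning move (to 17).
  27: 27 XOR 3 = 24 < 27 — winning move (to 24).
  7: 7 XOR 3 = 4 < 7 — winning move (to 4).
  14: 14 XOR 3 = 13 < 14 — winning move (to 13).
  3: 3 XOR 3 = 0 < 3 — winning move (to 0).
That gives 5 winning moves.

5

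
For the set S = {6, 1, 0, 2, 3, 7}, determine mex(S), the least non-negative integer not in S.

The values 0, 1, 2, 3 are all present; 4 is the first non-negative integer missing from the set.

4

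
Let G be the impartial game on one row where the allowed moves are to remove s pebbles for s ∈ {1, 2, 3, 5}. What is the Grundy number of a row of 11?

Grundy values for subtraction set {1, 2, 3, 5}:
g(0) = mex{} = 0
g(1) = mex{0} = 1
g(2) = mex{0,1} = 2
g(3) = mex{0,1,2} = 3
g(4) = mex{1,2,3} = 0
g(5) = mex{0,2,3} = 1
g(6) = mex{0,1,3} = 2
g(7) = mex{0,1,2} = 3
g(8) = mex{1,2,3} = 0
g(9) = mex{0,2,3} = 1
g(10) = mex{0,1,3} = 2
g(11) = mex{0,1,2} = 3
So g(11) = 3.

3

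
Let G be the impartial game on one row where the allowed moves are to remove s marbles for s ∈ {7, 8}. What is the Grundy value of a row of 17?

0

Grundy values for subtraction set {7, 8}:
k:     0  1  2  3  4  5  6  7  8  9 10 11 12 13 14 15 16 17
g(k):  0  0  0  0  0  0  0  1  1  1  1  1  1  1  2  0  0  0
So g(17) = 0.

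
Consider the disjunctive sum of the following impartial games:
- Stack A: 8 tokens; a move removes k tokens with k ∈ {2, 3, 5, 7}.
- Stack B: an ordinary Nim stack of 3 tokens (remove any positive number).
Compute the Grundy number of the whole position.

Grundy values for stack A (subtraction set {2, 3, 5, 7}):
k:     0  1  2  3  4  5  6  7  8
g(k):  0  0  1  1  2  2  3  3  4
So g(8) = 4.
Stack B is a plain Nim stack of size 3, so its Grundy value is 3.
By the Sprague-Grundy theorem, the Grundy value of a sum of independent games is the XOR of the component values.
Combined value = 4 ⊕ 3 = 7.

7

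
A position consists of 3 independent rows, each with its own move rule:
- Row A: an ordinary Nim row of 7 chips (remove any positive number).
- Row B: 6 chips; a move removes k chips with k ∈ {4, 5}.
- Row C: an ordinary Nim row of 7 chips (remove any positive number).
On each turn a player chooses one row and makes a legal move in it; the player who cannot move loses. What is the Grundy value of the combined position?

1

Row A is a plain Nim row of size 7, so its Grundy value is 7.
For row B, compute g(0), g(1), … with moves {4, 5}:
k:     0  1  2  3  4  5  6
g(k):  0  0  0  0  1  1  1
So g(6) = 1.
Row C is a plain Nim row of size 7, so its Grundy value is 7.
The value of a disjunctive sum is the nim-sum of the parts.
Combined value = 7 XOR 1 XOR 7 = 1.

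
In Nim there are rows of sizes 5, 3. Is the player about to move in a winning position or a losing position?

Winning position

Nim-sum: 5 ⊕ 3 = 6.
The nim-sum is 6 ≠ 0, so this is an N-position: the player to move can win.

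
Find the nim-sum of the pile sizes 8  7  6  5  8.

4

Nim-sum: 8 ^ 7 ^ 6 ^ 5 ^ 8 = 4.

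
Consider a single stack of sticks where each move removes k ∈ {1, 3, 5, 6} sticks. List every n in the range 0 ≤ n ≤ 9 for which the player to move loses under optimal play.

0, 2, 4

Compute g(0), g(1), … for moves {1, 3, 5, 6}:
g(0) = mex{} = 0
g(1) = mex{0} = 1
g(2) = mex{1} = 0
g(3) = mex{0} = 1
g(4) = mex{1} = 0
g(5) = mex{0} = 1
g(6) = mex{0,1} = 2
g(7) = mex{0,1,2} = 3
g(8) = mex{0,1,3} = 2
g(9) = mex{0,1,2} = 3
The P-positions (g = 0) in 0..9 are 0, 2, 4.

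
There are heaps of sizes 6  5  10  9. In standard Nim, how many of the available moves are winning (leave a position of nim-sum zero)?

0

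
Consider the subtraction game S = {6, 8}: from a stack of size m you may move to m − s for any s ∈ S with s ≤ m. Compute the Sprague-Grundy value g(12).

2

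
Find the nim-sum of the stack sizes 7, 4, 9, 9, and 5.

6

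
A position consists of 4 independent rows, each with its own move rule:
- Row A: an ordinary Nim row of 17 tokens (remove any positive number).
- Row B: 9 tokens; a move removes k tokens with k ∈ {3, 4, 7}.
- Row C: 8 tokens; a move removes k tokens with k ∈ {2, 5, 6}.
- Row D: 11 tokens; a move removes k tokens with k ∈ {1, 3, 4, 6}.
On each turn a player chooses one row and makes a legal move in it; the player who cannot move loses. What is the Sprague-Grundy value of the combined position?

16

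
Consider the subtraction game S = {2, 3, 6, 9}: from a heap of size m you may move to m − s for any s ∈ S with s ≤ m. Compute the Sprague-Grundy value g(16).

Build the Grundy sequence with g(k) = mex{g(k−s) : s ∈ {2, 3, 6, 9}, s ≤ k}:
k:     0  1  2  3  4  5  6  7  8  9 10 11 12 13 14 15 16
g(k):  0  0  1  1  2  0  3  1  2  2  3  3  0  0  1  1  2
So g(16) = 2.

2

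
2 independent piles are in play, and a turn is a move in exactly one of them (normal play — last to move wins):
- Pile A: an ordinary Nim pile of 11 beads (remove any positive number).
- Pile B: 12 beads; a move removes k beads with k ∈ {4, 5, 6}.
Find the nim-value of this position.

11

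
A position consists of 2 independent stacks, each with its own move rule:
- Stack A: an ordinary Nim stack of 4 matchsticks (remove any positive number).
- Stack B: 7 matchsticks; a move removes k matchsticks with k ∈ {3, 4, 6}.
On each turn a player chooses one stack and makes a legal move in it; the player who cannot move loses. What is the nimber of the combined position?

6

Stack A is a plain Nim stack of size 4, so its Grundy value is 4.
Grundy values for stack B (subtraction set {3, 4, 6}):
k:     0  1  2  3  4  5  6  7
g(k):  0  0  0  1  1  1  2  2
So g(7) = 2.
By the Sprague-Grundy theorem, the Grundy value of a sum of independent games is the XOR of the component values.
Combined value = 4 ⊕ 2 = 6.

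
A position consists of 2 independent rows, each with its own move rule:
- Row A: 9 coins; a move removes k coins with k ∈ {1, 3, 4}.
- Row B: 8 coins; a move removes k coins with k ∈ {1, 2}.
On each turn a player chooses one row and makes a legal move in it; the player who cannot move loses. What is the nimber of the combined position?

2

Grundy values for row A (subtraction set {1, 3, 4}):
k:     0  1  2  3  4  5  6  7  8  9
g(k):  0  1  0  1  2  3  2  0  1  0
So g(9) = 0.
Build the Grundy sequence for row B with g(k) = mex{g(k−s) : s ∈ {1, 2}, s ≤ k}:
k:     0  1  2  3  4  5  6  7  8
g(k):  0  1  2  0  1  2  0  1  2
So g(8) = 2.
The value of a disjunctive sum is the nim-sum of the parts.
Combined value = 0 XOR 2 = 2.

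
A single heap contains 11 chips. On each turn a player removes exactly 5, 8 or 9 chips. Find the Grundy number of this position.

2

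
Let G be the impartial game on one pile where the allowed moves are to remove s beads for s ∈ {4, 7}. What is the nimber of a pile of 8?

Build the Grundy sequence with g(k) = mex{g(k−s) : s ∈ {4, 7}, s ≤ k}:
g(0) = mex{} = 0
g(1) = mex{} = 0
g(2) = mex{} = 0
g(3) = mex{} = 0
g(4) = mex{0} = 1
g(5) = mex{0} = 1
g(6) = mex{0} = 1
g(7) = mex{0} = 1
g(8) = mex{0,1} = 2
So g(8) = 2.

2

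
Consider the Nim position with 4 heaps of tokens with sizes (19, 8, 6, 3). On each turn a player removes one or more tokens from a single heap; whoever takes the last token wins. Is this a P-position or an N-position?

Compute the nim-sum pairwise:
19 ⊕ 8 = 27
27 ⊕ 6 = 29
29 ⊕ 3 = 30
The nim-sum is 30 ≠ 0, so this is an N-position: the player to move can win.

N-position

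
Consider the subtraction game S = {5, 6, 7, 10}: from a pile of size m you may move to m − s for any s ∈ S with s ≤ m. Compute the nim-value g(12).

2

Grundy values for subtraction set {5, 6, 7, 10}:
k:     0  1  2  3  4  5  6  7  8  9 10 11 12
g(k):  0  0  0  0  0  1  1  1  1  1  2  2  2
So g(12) = 2.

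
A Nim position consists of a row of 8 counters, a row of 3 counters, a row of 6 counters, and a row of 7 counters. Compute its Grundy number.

Write each in binary and XOR column by column:
  1000  (8)
  0011  (3)
  0110  (6)
  0111  (7)
  ----
  1010  (10)

10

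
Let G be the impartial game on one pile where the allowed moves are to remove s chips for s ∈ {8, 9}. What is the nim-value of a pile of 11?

Compute g(0), g(1), … for moves {8, 9}:
g(0) = mex{} = 0
g(1) = mex{} = 0
g(2) = mex{} = 0
g(3) = mex{} = 0
g(4) = mex{} = 0
g(5) = mex{} = 0
g(6) = mex{} = 0
g(7) = mex{} = 0
g(8) = mex{0} = 1
g(9) = mex{0} = 1
g(10) = mex{0} = 1
g(11) = mex{0} = 1
So g(11) = 1.

1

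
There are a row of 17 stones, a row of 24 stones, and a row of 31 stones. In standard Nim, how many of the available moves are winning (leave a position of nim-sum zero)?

3

Compute the nim-sum pairwise:
17 ⊕ 24 = 9
9 ⊕ 31 = 22
The overall nim-sum is X = 22. A row of size p has a winning move iff p XOR X < p (reduce it to p XOR X).
  17: 17 XOR 22 = 7 < 17 — winning move (to 7).
  24: 24 XOR 22 = 14 < 24 — winning move (to 14).
  31: 31 XOR 22 = 9 < 31 — winning move (to 9).
That gives 3 winning moves.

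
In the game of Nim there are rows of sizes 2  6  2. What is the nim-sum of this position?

6

Compute the nim-sum pairwise:
2 XOR 6 = 4
4 XOR 2 = 6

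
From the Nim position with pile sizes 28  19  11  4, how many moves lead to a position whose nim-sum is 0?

Bitwise XOR of the heap sizes:
  11100  (28)
  10011  (19)
  01011  (11)
  00100  (4)
  -----
  00000  (0)
The nim-sum is already 0, so every move leaves a nonzero nim-sum — there are no winning moves.

0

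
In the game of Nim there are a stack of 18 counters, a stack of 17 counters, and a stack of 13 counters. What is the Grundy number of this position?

14

In binary:
  10010  (18)
  10001  (17)
  01101  (13)
  -----
  01110  (14)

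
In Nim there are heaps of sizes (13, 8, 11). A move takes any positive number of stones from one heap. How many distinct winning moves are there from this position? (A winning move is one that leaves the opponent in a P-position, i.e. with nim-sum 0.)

Compute the nim-sum pairwise:
13 XOR 8 = 5
5 XOR 11 = 14
The overall nim-sum is X = 14. A heap of size p has a winning move iff p XOR X < p (reduce it to p XOR X).
  13: 13 XOR 14 = 3 < 13 — winning move (to 3).
  8: 8 XOR 14 = 6 < 8 — winning move (to 6).
  11: 11 XOR 14 = 5 < 11 — winning move (to 5).
That gives 3 winning moves.

3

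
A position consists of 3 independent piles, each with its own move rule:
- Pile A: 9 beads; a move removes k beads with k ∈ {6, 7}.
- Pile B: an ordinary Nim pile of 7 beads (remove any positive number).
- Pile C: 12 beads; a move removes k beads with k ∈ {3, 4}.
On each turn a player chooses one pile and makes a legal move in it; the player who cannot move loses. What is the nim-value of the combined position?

7

Build the Grundy sequence for pile A with g(k) = mex{g(k−s) : s ∈ {6, 7}, s ≤ k}:
g(0) = mex{} = 0
g(1) = mex{} = 0
g(2) = mex{} = 0
g(3) = mex{} = 0
g(4) = mex{} = 0
g(5) = mex{} = 0
g(6) = mex{0} = 1
g(7) = mex{0} = 1
g(8) = mex{0} = 1
g(9) = mex{0} = 1
So g(9) = 1.
Pile B is a plain Nim pile of size 7, so its Grundy value is 7.
For pile C, compute g(0), g(1), … with moves {3, 4}:
k:     0  1  2  3  4  5  6  7  8  9 10 11 12
g(k):  0  0  0  1  1  1  2  0  0  0  1  1  1
So g(12) = 1.
The value of a disjunctive sum is the nim-sum of the parts.
Combined value = 1 ⊕ 7 ⊕ 1 = 7.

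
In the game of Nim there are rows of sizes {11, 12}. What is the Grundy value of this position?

7

Compute the nim-sum pairwise:
11 ⊕ 12 = 7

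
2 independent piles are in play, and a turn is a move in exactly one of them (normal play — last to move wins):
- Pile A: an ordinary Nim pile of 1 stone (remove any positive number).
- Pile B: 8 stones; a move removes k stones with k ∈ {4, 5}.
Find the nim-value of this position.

3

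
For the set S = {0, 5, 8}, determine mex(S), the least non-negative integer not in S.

1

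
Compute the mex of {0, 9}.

1

0 is in the set but 1 is not, so the mex is 1.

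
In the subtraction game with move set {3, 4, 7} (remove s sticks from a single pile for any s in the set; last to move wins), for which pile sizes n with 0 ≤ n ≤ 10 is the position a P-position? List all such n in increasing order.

Build the Grundy sequence with g(k) = mex{g(k−s) : s ∈ {3, 4, 7}, s ≤ k}:
g(0) = mex{} = 0
g(1) = mex{} = 0
g(2) = mex{} = 0
g(3) = mex{0} = 1
g(4) = mex{0} = 1
g(5) = mex{0} = 1
g(6) = mex{0,1} = 2
g(7) = mex{0,1} = 2
g(8) = mex{0,1} = 2
g(9) = mex{0,1,2} = 3
g(10) = mex{1,2} = 0
The P-positions (g = 0) in 0..10 are 0, 1, 2, 10.

0, 1, 2, 10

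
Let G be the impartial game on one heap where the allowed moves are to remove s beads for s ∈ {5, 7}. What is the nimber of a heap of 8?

1

Build the Grundy sequence with g(k) = mex{g(k−s) : s ∈ {5, 7}, s ≤ k}:
k:     0  1  2  3  4  5  6  7  8
g(k):  0  0  0  0  0  1  1  1  1
So g(8) = 1.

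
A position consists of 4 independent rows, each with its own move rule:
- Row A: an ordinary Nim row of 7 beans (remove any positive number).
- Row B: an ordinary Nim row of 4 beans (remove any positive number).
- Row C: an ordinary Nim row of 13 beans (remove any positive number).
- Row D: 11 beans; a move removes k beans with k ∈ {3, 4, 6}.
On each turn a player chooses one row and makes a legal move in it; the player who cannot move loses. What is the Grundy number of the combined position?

14

Row A is a plain Nim row of size 7, so its Grundy value is 7.
Row B is a plain Nim row of size 4, so its Grundy value is 4.
Row C is a plain Nim row of size 13, so its Grundy value is 13.
For row D, compute g(0), g(1), … with moves {3, 4, 6}:
k:     0  1  2  3  4  5  6  7  8  9 10 11
g(k):  0  0  0  1  1  1  2  2  2  0  0  0
So g(11) = 0.
The value of a disjunctive sum is the nim-sum of the parts.
Combined value = 7 XOR 4 XOR 13 XOR 0 = 14.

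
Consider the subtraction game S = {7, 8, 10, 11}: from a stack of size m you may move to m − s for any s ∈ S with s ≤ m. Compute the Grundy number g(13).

Build the Grundy sequence with g(k) = mex{g(k−s) : s ∈ {7, 8, 10, 11}, s ≤ k}:
k:     0  1  2  3  4  5  6  7  8  9 10 11 12 13
g(k):  0  0  0  0  0  0  0  1  1  1  1  1  1  1
So g(13) = 1.

1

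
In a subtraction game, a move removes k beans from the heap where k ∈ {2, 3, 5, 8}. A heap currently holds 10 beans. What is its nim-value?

3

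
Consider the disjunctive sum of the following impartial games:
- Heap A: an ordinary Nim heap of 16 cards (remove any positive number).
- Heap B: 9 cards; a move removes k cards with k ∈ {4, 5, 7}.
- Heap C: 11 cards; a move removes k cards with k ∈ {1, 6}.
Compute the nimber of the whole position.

18

Heap A is a plain Nim heap of size 16, so its Grundy value is 16.
For heap B, compute g(0), g(1), … with moves {4, 5, 7}:
k:     0  1  2  3  4  5  6  7  8  9
g(k):  0  0  0  0  1  1  1  1  2  2
So g(9) = 2.
Grundy values for heap C (subtraction set {1, 6}):
k:     0  1  2  3  4  5  6  7  8  9 10 11
g(k):  0  1  0  1  0  1  2  0  1  0  1  0
So g(11) = 0.
The value of a disjunctive sum is the nim-sum of the parts.
Combined value = 16 XOR 2 XOR 0 = 18.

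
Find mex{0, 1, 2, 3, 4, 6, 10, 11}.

5

The values 0, 1, 2, 3, 4 are all present; 5 is the first non-negative integer missing from the set.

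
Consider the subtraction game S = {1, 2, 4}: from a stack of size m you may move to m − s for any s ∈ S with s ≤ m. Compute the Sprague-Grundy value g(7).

1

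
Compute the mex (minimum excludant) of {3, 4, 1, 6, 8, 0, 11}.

2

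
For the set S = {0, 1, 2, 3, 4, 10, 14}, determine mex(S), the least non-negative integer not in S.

The values 0, 1, 2, 3, 4 are all present; 5 is the first non-negative integer missing from the set.

5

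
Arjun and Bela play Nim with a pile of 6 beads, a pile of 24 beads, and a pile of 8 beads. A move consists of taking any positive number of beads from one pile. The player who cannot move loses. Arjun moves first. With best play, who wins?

Arjun wins

Bitwise XOR of the heap sizes:
  00110  (6)
  11000  (24)
  01000  (8)
  -----
  10110  (22)
The nim-sum is 22 ≠ 0, so this is an N-position: the player to move can win; Arjun has a winning move.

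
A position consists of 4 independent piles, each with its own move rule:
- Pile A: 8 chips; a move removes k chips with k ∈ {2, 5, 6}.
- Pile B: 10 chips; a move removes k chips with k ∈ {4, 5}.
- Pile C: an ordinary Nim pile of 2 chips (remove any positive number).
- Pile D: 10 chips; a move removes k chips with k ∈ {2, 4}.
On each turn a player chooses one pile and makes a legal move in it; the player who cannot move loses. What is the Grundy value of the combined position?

Grundy values for pile A (subtraction set {2, 5, 6}):
k:     0  1  2  3  4  5  6  7  8
g(k):  0  0  1  1  0  2  1  3  0
So g(8) = 0.
Build the Grundy sequence for pile B with g(k) = mex{g(k−s) : s ∈ {4, 5}, s ≤ k}:
k:     0  1  2  3  4  5  6  7  8  9 10
g(k):  0  0  0  0  1  1  1  1  2  0  0
So g(10) = 0.
Pile C is a plain Nim pile of size 2, so its Grundy value is 2.
Grundy values for pile D (subtraction set {2, 4}):
k:     0  1  2  3  4  5  6  7  8  9 10
g(k):  0  0  1  1  2  2  0  0  1  1  2
So g(10) = 2.
The value of a disjunctive sum is the nim-sum of the parts.
Combined value = 0 XOR 0 XOR 2 XOR 2 = 0.

0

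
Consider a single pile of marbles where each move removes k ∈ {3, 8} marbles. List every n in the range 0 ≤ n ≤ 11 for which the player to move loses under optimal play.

Compute g(0), g(1), … for moves {3, 8}:
g(0) = mex{} = 0
g(1) = mex{} = 0
g(2) = mex{} = 0
g(3) = mex{0} = 1
g(4) = mex{0} = 1
g(5) = mex{0} = 1
g(6) = mex{1} = 0
g(7) = mex{1} = 0
g(8) = mex{0,1} = 2
g(9) = mex{0} = 1
g(10) = mex{0} = 1
g(11) = mex{1,2} = 0
The P-positions (g = 0) in 0..11 are 0, 1, 2, 6, 7, 11.

0, 1, 2, 6, 7, 11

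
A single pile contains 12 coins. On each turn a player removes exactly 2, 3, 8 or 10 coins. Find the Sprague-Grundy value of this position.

Grundy values for subtraction set {2, 3, 8, 10}:
g(0) = mex{} = 0
g(1) = mex{} = 0
g(2) = mex{0} = 1
g(3) = mex{0} = 1
g(4) = mex{0,1} = 2
g(5) = mex{1} = 0
g(6) = mex{1,2} = 0
g(7) = mex{0,2} = 1
g(8) = mex{0} = 1
g(9) = mex{0,1} = 2
g(10) = mex{0,1} = 2
g(11) = mex{0,1,2} = 3
g(12) = mex{1,2} = 0
So g(12) = 0.

0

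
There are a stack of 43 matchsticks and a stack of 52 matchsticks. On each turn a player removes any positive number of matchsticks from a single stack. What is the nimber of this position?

31

Nim-sum: 43 XOR 52 = 31.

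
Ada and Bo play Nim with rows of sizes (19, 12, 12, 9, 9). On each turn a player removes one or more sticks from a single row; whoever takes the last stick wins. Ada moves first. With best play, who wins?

Compute the nim-sum pairwise:
19 ^ 12 = 31
31 ^ 12 = 19
19 ^ 9 = 26
26 ^ 9 = 19
The nim-sum is 19 ≠ 0, so this is an N-position: the player to move can win; Ada has a winning move.

Ada wins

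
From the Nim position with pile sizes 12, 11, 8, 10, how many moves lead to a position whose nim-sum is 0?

Nim-sum: 12 ⊕ 11 ⊕ 8 ⊕ 10 = 5.
The overall nim-sum is X = 5. A pile of size p has a winning move iff p XOR X < p (reduce it to p XOR X).
  12: 12 XOR 5 = 9 < 12 — winning move (to 9).
  11: 11 XOR 5 = 14 ≥ 11 — no move.
  8: 8 XOR 5 = 13 ≥ 8 — no move.
  10: 10 XOR 5 = 15 ≥ 10 — no move.
That gives 1 winning move.

1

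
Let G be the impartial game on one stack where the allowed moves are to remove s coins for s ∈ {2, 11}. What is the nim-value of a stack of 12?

Compute g(0), g(1), … for moves {2, 11}:
k:     0  1  2  3  4  5  6  7  8  9 10 11 12
g(k):  0  0  1  1  0  0  1  1  0  0  1  1  2
So g(12) = 2.

2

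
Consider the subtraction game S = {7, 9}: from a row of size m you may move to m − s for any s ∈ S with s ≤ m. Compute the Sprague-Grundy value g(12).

Build the Grundy sequence with g(k) = mex{g(k−s) : s ∈ {7, 9}, s ≤ k}:
g(0) = mex{} = 0
g(1) = mex{} = 0
g(2) = mex{} = 0
g(3) = mex{} = 0
g(4) = mex{} = 0
g(5) = mex{} = 0
g(6) = mex{} = 0
g(7) = mex{0} = 1
g(8) = mex{0} = 1
g(9) = mex{0} = 1
g(10) = mex{0} = 1
g(11) = mex{0} = 1
g(12) = mex{0} = 1
So g(12) = 1.

1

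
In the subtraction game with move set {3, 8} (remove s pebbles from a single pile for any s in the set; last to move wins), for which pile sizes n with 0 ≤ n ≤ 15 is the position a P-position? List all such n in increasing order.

0, 1, 2, 6, 7, 11, 12, 13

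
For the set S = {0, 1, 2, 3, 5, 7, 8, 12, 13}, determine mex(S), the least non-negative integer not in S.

4

The values 0, 1, 2, 3 are all present; 4 is the first non-negative integer missing from the set.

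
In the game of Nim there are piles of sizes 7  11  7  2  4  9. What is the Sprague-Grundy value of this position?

4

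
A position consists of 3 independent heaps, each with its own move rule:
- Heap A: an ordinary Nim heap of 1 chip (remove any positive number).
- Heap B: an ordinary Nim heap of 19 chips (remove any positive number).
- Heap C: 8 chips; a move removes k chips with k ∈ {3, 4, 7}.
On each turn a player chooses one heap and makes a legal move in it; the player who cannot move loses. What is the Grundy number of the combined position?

Heap A is a plain Nim heap of size 1, so its Grundy value is 1.
Heap B is a plain Nim heap of size 19, so its Grundy value is 19.
Build the Grundy sequence for heap C with g(k) = mex{g(k−s) : s ∈ {3, 4, 7}, s ≤ k}:
g(0) = mex{} = 0
g(1) = mex{} = 0
g(2) = mex{} = 0
g(3) = mex{0} = 1
g(4) = mex{0} = 1
g(5) = mex{0} = 1
g(6) = mex{0,1} = 2
g(7) = mex{0,1} = 2
g(8) = mex{0,1} = 2
So g(8) = 2.
By the Sprague-Grundy theorem, the Grundy value of a sum of independent games is the XOR of the component values.
Combined value = 1 XOR 19 XOR 2 = 16.

16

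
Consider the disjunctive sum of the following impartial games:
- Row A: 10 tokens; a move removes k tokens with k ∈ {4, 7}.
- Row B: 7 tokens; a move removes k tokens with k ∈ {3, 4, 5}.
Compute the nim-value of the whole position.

0

Grundy values for row A (subtraction set {4, 7}):
g(0) = mex{} = 0
g(1) = mex{} = 0
g(2) = mex{} = 0
g(3) = mex{} = 0
g(4) = mex{0} = 1
g(5) = mex{0} = 1
g(6) = mex{0} = 1
g(7) = mex{0} = 1
g(8) = mex{0,1} = 2
g(9) = mex{0,1} = 2
g(10) = mex{0,1} = 2
So g(10) = 2.
Build the Grundy sequence for row B with g(k) = mex{g(k−s) : s ∈ {3, 4, 5}, s ≤ k}:
k:     0  1  2  3  4  5  6  7
g(k):  0  0  0  1  1  1  2  2
So g(7) = 2.
By the Sprague-Grundy theorem, the Grundy value of a sum of independent games is the XOR of the component values.
Combined value = 2 ⊕ 2 = 0.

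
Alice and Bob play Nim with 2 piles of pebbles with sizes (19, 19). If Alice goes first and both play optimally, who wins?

Bob wins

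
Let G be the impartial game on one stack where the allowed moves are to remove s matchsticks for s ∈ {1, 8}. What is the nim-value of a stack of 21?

1

Grundy values for subtraction set {1, 8}:
k:     0  1  2  3  4  5  6  7  8  9 10 11 12 13 14 15 16 17 18 19 20 21
g(k):  0  1  0  1  0  1  0  1  2  0  1  0  1  0  1  0  1  2  0  1  0  1
So g(21) = 1.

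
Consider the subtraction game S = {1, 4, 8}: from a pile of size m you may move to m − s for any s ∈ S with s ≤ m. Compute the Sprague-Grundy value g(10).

3

Grundy values for subtraction set {1, 4, 8}:
g(0) = mex{} = 0
g(1) = mex{0} = 1
g(2) = mex{1} = 0
g(3) = mex{0} = 1
g(4) = mex{0,1} = 2
g(5) = mex{1,2} = 0
g(6) = mex{0} = 1
g(7) = mex{1} = 0
g(8) = mex{0,2} = 1
g(9) = mex{0,1} = 2
g(10) = mex{0,1,2} = 3
So g(10) = 3.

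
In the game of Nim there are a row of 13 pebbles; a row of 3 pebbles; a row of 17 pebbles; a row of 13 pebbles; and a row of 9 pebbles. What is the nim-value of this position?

Nim-sum: 13 ⊕ 3 ⊕ 17 ⊕ 13 ⊕ 9 = 27.

27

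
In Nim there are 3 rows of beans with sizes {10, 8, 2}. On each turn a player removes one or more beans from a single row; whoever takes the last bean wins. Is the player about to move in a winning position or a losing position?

Losing position

Nim-sum: 10 ⊕ 8 ⊕ 2 = 0.
The nim-sum is 0, so this is a P-position: the player to move is in a losing position under optimal play.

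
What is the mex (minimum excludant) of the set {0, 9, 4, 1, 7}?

2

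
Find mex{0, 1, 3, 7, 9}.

2

The values 0, 1 are all present; 2 is the first non-negative integer missing from the set.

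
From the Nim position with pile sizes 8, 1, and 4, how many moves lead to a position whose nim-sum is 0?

1

Write each in binary and XOR column by column:
  1000  (8)
  0001  (1)
  0100  (4)
  ----
  1101  (13)
The overall nim-sum is X = 13. A pile of size p has a winning move iff p XOR X < p (reduce it to p XOR X).
  8: 8 XOR 13 = 5 < 8 — winning move (to 5).
  1: 1 XOR 13 = 12 ≥ 1 — no move.
  4: 4 XOR 13 = 9 ≥ 4 — no move.
That gives 1 winning move.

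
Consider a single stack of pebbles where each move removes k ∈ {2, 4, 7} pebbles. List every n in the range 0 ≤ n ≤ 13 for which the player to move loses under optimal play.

0, 1, 6, 9, 12

Compute g(0), g(1), … for moves {2, 4, 7}:
k:     0  1  2  3  4  5  6  7  8  9 10 11 12 13
g(k):  0  0  1  1  2  2  0  3  1  0  2  1  0  2
The P-positions (g = 0) in 0..13 are 0, 1, 6, 9, 12.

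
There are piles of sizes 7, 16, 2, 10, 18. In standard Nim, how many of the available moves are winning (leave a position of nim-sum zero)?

1

Bitwise XOR of the heap sizes:
  00111  (7)
  10000  (16)
  00010  (2)
  01010  (10)
  10010  (18)
  -----
  01101  (13)
The overall nim-sum is X = 13. A pile of size p has a winning move iff p XOR X < p (reduce it to p XOR X).
  7: 7 XOR 13 = 10 ≥ 7 — no move.
  16: 16 XOR 13 = 29 ≥ 16 — no move.
  2: 2 XOR 13 = 15 ≥ 2 — no move.
  10: 10 XOR 13 = 7 < 10 — winning move (to 7).
  18: 18 XOR 13 = 31 ≥ 18 — no move.
That gives 1 winning move.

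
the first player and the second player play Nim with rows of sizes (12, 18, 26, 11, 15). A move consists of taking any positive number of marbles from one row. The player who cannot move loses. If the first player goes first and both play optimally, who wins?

Write each in binary and XOR column by column:
  01100  (12)
  10010  (18)
  11010  (26)
  01011  (11)
  01111  (15)
  -----
  00000  (0)
The nim-sum is 0, so this is a P-position: the player to move is in a losing position under optimal play; the first player is about to move from it and so loses — the second player wins.

the second player wins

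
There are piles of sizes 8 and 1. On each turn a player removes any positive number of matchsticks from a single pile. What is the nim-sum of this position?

9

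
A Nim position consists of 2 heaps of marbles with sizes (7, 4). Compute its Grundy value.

Compute the nim-sum pairwise:
7 XOR 4 = 3

3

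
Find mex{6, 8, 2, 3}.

0 is not in the set, so the mex is 0.

0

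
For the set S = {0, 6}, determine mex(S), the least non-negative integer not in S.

0 is in the set but 1 is not, so the mex is 1.

1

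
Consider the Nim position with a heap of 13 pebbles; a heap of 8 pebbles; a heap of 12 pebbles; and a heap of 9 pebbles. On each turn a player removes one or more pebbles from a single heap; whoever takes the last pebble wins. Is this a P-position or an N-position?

P-position

Nim-sum: 13 XOR 8 XOR 12 XOR 9 = 0.
The nim-sum is 0, so this is a P-position: the player to move is in a losing position under optimal play.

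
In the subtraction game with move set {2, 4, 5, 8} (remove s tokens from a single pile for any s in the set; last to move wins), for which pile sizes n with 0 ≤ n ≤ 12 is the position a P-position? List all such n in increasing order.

0, 1, 7, 10

Build the Grundy sequence with g(k) = mex{g(k−s) : s ∈ {2, 4, 5, 8}, s ≤ k}:
k:     0  1  2  3  4  5  6  7  8  9 10 11 12
g(k):  0  0  1  1  2  2  3  0  4  1  0  2  1
The P-positions (g = 0) in 0..12 are 0, 1, 7, 10.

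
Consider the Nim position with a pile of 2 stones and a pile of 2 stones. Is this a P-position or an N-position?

Nim-sum: 2 XOR 2 = 0.
The nim-sum is 0, so this is a P-position: the player to move is in a losing position under optimal play.

P-position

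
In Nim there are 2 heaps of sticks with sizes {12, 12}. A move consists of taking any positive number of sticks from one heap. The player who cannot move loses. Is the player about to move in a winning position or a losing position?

Bitwise XOR of the heap sizes:
  1100  (12)
  1100  (12)
  ----
  0000  (0)
The nim-sum is 0, so this is a P-position: the player to move is in a losing position under optimal play.

Losing position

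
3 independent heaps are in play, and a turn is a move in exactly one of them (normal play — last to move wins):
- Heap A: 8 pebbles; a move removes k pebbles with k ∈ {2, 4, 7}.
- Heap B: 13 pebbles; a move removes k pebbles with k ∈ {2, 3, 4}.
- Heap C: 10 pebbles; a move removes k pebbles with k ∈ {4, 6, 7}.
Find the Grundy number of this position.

3

For heap A, compute g(0), g(1), … with moves {2, 4, 7}:
k:     0  1  2  3  4  5  6  7  8
g(k):  0  0  1  1  2  2  0  3  1
So g(8) = 1.
Build the Grundy sequence for heap B with g(k) = mex{g(k−s) : s ∈ {2, 3, 4}, s ≤ k}:
g(0) = mex{} = 0
g(1) = mex{} = 0
g(2) = mex{0} = 1
g(3) = mex{0} = 1
g(4) = mex{0,1} = 2
g(5) = mex{0,1} = 2
g(6) = mex{1,2} = 0
g(7) = mex{1,2} = 0
g(8) = mex{0,2} = 1
g(9) = mex{0,2} = 1
g(10) = mex{0,1} = 2
g(11) = mex{0,1} = 2
g(12) = mex{1,2} = 0
g(13) = mex{1,2} = 0
So g(13) = 0.
Grundy values for heap C (subtraction set {4, 6, 7}):
g(0) = mex{} = 0
g(1) = mex{} = 0
g(2) = mex{} = 0
g(3) = mex{} = 0
g(4) = mex{0} = 1
g(5) = mex{0} = 1
g(6) = mex{0} = 1
g(7) = mex{0} = 1
g(8) = mex{0,1} = 2
g(9) = mex{0,1} = 2
g(10) = mex{0,1} = 2
So g(10) = 2.
The value of a disjunctive sum is the nim-sum of the parts.
Combined value = 1 XOR 0 XOR 2 = 3.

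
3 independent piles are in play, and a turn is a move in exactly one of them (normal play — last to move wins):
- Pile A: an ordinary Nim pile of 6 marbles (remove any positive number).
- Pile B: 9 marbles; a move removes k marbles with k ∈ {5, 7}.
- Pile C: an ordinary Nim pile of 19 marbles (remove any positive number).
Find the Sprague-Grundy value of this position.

Pile A is a plain Nim pile of size 6, so its Grundy value is 6.
Grundy values for pile B (subtraction set {5, 7}):
g(0) = mex{} = 0
g(1) = mex{} = 0
g(2) = mex{} = 0
g(3) = mex{} = 0
g(4) = mex{} = 0
g(5) = mex{0} = 1
g(6) = mex{0} = 1
g(7) = mex{0} = 1
g(8) = mex{0} = 1
g(9) = mex{0} = 1
So g(9) = 1.
Pile C is a plain Nim pile of size 19, so its Grundy value is 19.
The value of a disjunctive sum is the nim-sum of the parts.
Combined value = 6 XOR 1 XOR 19 = 20.

20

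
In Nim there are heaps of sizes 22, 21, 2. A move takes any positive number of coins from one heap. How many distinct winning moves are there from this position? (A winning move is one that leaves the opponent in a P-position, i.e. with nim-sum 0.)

1

In binary:
  10110  (22)
  10101  (21)
  00010  (2)
  -----
  00001  (1)
The overall nim-sum is X = 1. A heap of size p has a winning move iff p XOR X < p (reduce it to p XOR X).
  22: 22 XOR 1 = 23 ≥ 22 — no move.
  21: 21 XOR 1 = 20 < 21 — winning move (to 20).
  2: 2 XOR 1 = 3 ≥ 2 — no move.
That gives 1 winning move.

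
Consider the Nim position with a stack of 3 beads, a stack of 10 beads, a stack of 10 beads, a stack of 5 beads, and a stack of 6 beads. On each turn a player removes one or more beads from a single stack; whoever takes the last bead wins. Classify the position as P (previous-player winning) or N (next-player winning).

P-position

Write each in binary and XOR column by column:
  0011  (3)
  1010  (10)
  1010  (10)
  0101  (5)
  0110  (6)
  ----
  0000  (0)
The nim-sum is 0, so this is a P-position: the player to move is in a losing position under optimal play.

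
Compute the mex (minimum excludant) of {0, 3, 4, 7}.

1

0 is in the set but 1 is not, so the mex is 1.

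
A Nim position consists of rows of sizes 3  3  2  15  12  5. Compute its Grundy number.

4

Compute the nim-sum pairwise:
3 ^ 3 = 0
0 ^ 2 = 2
2 ^ 15 = 13
13 ^ 12 = 1
1 ^ 5 = 4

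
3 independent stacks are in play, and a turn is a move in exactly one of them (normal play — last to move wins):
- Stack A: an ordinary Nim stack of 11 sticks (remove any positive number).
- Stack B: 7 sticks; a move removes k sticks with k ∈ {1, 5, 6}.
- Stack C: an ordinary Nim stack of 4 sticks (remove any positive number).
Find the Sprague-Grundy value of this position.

12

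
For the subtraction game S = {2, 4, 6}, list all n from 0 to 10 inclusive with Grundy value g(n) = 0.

0, 1, 8, 9

Build the Grundy sequence with g(k) = mex{g(k−s) : s ∈ {2, 4, 6}, s ≤ k}:
k:     0  1  2  3  4  5  6  7  8  9 10
g(k):  0  0  1  1  2  2  3  3  0  0  1
The P-positions (g = 0) in 0..10 are 0, 1, 8, 9.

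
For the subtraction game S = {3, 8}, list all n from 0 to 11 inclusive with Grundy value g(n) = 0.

0, 1, 2, 6, 7, 11

Build the Grundy sequence with g(k) = mex{g(k−s) : s ∈ {3, 8}, s ≤ k}:
g(0) = mex{} = 0
g(1) = mex{} = 0
g(2) = mex{} = 0
g(3) = mex{0} = 1
g(4) = mex{0} = 1
g(5) = mex{0} = 1
g(6) = mex{1} = 0
g(7) = mex{1} = 0
g(8) = mex{0,1} = 2
g(9) = mex{0} = 1
g(10) = mex{0} = 1
g(11) = mex{1,2} = 0
The P-positions (g = 0) in 0..11 are 0, 1, 2, 6, 7, 11.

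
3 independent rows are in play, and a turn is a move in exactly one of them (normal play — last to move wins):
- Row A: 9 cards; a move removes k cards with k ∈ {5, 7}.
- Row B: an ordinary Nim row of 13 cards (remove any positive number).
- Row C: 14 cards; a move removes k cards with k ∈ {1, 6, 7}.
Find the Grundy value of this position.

For row A, compute g(0), g(1), … with moves {5, 7}:
k:     0  1  2  3  4  5  6  7  8  9
g(k):  0  0  0  0  0  1  1  1  1  1
So g(9) = 1.
Row B is a plain Nim row of size 13, so its Grundy value is 13.
Build the Grundy sequence for row C with g(k) = mex{g(k−s) : s ∈ {1, 6, 7}, s ≤ k}:
k:     0  1  2  3  4  5  6  7  8  9 10 11 12 13 14
g(k):  0  1  0  1  0  1  2  3  2  3  2  3  0  1  0
So g(14) = 0.
By the Sprague-Grundy theorem, the Grundy value of a sum of independent games is the XOR of the component values.
Combined value = 1 ⊕ 13 ⊕ 0 = 12.

12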